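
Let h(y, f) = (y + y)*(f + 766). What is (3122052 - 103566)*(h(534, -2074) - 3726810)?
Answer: -15465979716444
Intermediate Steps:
h(y, f) = 2*y*(766 + f) (h(y, f) = (2*y)*(766 + f) = 2*y*(766 + f))
(3122052 - 103566)*(h(534, -2074) - 3726810) = (3122052 - 103566)*(2*534*(766 - 2074) - 3726810) = 3018486*(2*534*(-1308) - 3726810) = 3018486*(-1396944 - 3726810) = 3018486*(-5123754) = -15465979716444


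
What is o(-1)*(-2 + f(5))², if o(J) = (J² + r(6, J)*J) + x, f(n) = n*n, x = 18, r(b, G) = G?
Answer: 10580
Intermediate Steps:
f(n) = n²
o(J) = 18 + 2*J² (o(J) = (J² + J*J) + 18 = (J² + J²) + 18 = 2*J² + 18 = 18 + 2*J²)
o(-1)*(-2 + f(5))² = (18 + 2*(-1)²)*(-2 + 5²)² = (18 + 2*1)*(-2 + 25)² = (18 + 2)*23² = 20*529 = 10580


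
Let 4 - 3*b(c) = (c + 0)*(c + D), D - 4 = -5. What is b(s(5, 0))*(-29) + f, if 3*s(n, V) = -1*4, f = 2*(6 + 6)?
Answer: 416/27 ≈ 15.407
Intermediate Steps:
D = -1 (D = 4 - 5 = -1)
f = 24 (f = 2*12 = 24)
s(n, V) = -4/3 (s(n, V) = (-1*4)/3 = (⅓)*(-4) = -4/3)
b(c) = 4/3 - c*(-1 + c)/3 (b(c) = 4/3 - (c + 0)*(c - 1)/3 = 4/3 - c*(-1 + c)/3)
b(s(5, 0))*(-29) + f = (4/3 - (-4/3)²/3 + (⅓)*(-4/3))*(-29) + 24 = (4/3 - ⅓*16/9 - 4/9)*(-29) + 24 = (4/3 - 16/27 - 4/9)*(-29) + 24 = (8/27)*(-29) + 24 = -232/27 + 24 = 416/27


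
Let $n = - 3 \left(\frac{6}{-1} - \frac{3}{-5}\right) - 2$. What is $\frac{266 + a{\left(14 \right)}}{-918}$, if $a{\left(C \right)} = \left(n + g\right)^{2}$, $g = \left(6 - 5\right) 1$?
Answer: $- \frac{2071}{3825} \approx -0.54144$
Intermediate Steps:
$n = \frac{71}{5}$ ($n = - 3 \left(6 \left(-1\right) - - \frac{3}{5}\right) - 2 = - 3 \left(-6 + \frac{3}{5}\right) - 2 = \left(-3\right) \left(- \frac{27}{5}\right) - 2 = \frac{81}{5} - 2 = \frac{71}{5} \approx 14.2$)
$g = 1$ ($g = 1 \cdot 1 = 1$)
$a{\left(C \right)} = \frac{5776}{25}$ ($a{\left(C \right)} = \left(\frac{71}{5} + 1\right)^{2} = \left(\frac{76}{5}\right)^{2} = \frac{5776}{25}$)
$\frac{266 + a{\left(14 \right)}}{-918} = \frac{266 + \frac{5776}{25}}{-918} = \frac{12426}{25} \left(- \frac{1}{918}\right) = - \frac{2071}{3825}$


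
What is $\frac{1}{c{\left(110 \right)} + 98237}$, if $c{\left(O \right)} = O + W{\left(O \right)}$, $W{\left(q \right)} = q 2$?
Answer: $\frac{1}{98567} \approx 1.0145 \cdot 10^{-5}$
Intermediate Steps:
$W{\left(q \right)} = 2 q$
$c{\left(O \right)} = 3 O$ ($c{\left(O \right)} = O + 2 O = 3 O$)
$\frac{1}{c{\left(110 \right)} + 98237} = \frac{1}{3 \cdot 110 + 98237} = \frac{1}{330 + 98237} = \frac{1}{98567}$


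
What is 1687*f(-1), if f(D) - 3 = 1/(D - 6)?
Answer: 4820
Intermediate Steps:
f(D) = 3 + 1/(-6 + D) (f(D) = 3 + 1/(D - 6) = 3 + 1/(-6 + D))
1687*f(-1) = 1687*((-17 + 3*(-1))/(-6 - 1)) = 1687*((-17 - 3)/(-7)) = 1687*(-⅐*(-20)) = 1687*(20/7) = 4820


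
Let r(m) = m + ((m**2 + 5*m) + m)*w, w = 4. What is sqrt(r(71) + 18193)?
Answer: 2*sqrt(10033) ≈ 200.33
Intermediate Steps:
r(m) = 4*m**2 + 25*m (r(m) = m + ((m**2 + 5*m) + m)*4 = m + (m**2 + 6*m)*4 = m + (4*m**2 + 24*m) = 4*m**2 + 25*m)
sqrt(r(71) + 18193) = sqrt(71*(25 + 4*71) + 18193) = sqrt(71*(25 + 284) + 18193) = sqrt(71*309 + 18193) = sqrt(21939 + 18193) = sqrt(40132) = 2*sqrt(10033)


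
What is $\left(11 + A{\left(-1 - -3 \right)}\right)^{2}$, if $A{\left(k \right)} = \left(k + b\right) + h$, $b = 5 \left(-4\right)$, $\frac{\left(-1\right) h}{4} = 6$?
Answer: $961$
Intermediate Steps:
$h = -24$ ($h = \left(-4\right) 6 = -24$)
$b = -20$
$A{\left(k \right)} = -44 + k$ ($A{\left(k \right)} = \left(k - 20\right) - 24 = \left(-20 + k\right) - 24 = -44 + k$)
$\left(11 + A{\left(-1 - -3 \right)}\right)^{2} = \left(11 - 42\right)^{2} = \left(-31\right)^{2} = 961$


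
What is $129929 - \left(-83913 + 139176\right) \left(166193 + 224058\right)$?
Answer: $-21566311084$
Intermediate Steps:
$129929 - \left(-83913 + 139176\right) \left(166193 + 224058\right) = 129929 - 55263 \cdot 390251 = 129929 - 21566441013 = -21566311084$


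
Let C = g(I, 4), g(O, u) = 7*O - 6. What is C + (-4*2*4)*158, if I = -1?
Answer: -5069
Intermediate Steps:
g(O, u) = -6 + 7*O
C = -13 (C = -6 + 7*(-1) = -6 - 7 = -13)
C + (-4*2*4)*158 = -13 + (-4*2*4)*158 = -13 - 8*4*158 = -13 - 32*158 = -13 - 5056 = -5069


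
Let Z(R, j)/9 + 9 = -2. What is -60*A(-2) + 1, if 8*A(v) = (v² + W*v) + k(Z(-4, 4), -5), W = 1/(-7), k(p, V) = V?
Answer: 89/14 ≈ 6.3571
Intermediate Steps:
Z(R, j) = -99 (Z(R, j) = -81 + 9*(-2) = -81 - 18 = -99)
W = -⅐ (W = 1*(-⅐) = -⅐ ≈ -0.14286)
A(v) = -5/8 - v/56 + v²/8 (A(v) = ((v² - v/7) - 5)/8 = (-5 + v² - v/7)/8 = -5/8 - v/56 + v²/8)
-60*A(-2) + 1 = -60*(-5/8 - 1/56*(-2) + (⅛)*(-2)²) + 1 = -60*(-5/8 + 1/28 + (⅛)*4) + 1 = -60*(-5/8 + 1/28 + ½) + 1 = -60*(-5/56) + 1 = 75/14 + 1 = 89/14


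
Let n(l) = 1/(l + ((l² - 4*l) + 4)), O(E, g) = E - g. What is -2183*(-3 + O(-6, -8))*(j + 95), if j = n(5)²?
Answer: 40649643/196 ≈ 2.0740e+5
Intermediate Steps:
n(l) = 1/(4 + l² - 3*l) (n(l) = 1/(l + (4 + l² - 4*l)) = 1/(4 + l² - 3*l))
j = 1/196 (j = (1/(4 + 5² - 3*5))² = (1/(4 + 25 - 15))² = (1/14)² = 1/196 ≈ 0.0051020)
-2183*(-3 + O(-6, -8))*(j + 95) = -2183*(-3 + (-6 - 1*(-8)))*(1/196 + 95) = -2183*(-3 + (-6 + 8))*18621/196 = -2183*(-3 + 2)*18621/196 = -(-2183)*18621/196 = -2183*(-18621/196) = 40649643/196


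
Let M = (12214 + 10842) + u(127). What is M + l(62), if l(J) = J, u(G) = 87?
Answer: 23205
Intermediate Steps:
M = 23143 (M = (12214 + 10842) + 87 = 23056 + 87 = 23143)
M + l(62) = 23143 + 62 = 23205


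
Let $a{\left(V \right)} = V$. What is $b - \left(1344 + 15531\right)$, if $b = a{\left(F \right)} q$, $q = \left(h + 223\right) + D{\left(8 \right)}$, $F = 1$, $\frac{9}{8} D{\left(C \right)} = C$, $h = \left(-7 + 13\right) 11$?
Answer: $- \frac{149210}{9} \approx -16579.0$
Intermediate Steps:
$h = 66$ ($h = 6 \cdot 11 = 66$)
$D{\left(C \right)} = \frac{8 C}{9}$
$q = \frac{2665}{9}$ ($q = \left(66 + 223\right) + \frac{8}{9} \cdot 8 = 289 + \frac{64}{9} = \frac{2665}{9} \approx 296.11$)
$b = \frac{2665}{9}$ ($b = 1 \cdot \frac{2665}{9} = \frac{2665}{9} \approx 296.11$)
$b - \left(1344 + 15531\right) = \frac{2665}{9} - \left(1344 + 15531\right) = \frac{2665}{9} - 16875 = - \frac{149210}{9}$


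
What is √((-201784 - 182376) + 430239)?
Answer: √46079 ≈ 214.66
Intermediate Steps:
√((-201784 - 182376) + 430239) = √(-384160 + 430239) = √46079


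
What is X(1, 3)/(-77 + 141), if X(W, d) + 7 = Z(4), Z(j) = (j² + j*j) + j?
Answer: 29/64 ≈ 0.45313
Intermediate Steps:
Z(j) = j + 2*j² (Z(j) = (j² + j²) + j = 2*j² + j = j + 2*j²)
X(W, d) = 29 (X(W, d) = -7 + 4*(1 + 2*4) = -7 + 4*(1 + 8) = -7 + 4*9 = -7 + 36 = 29)
X(1, 3)/(-77 + 141) = 29/(-77 + 141) = 29/64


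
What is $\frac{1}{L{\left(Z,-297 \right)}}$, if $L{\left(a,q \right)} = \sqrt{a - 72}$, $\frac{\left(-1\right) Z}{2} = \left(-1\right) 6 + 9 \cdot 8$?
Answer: $- \frac{i \sqrt{51}}{102} \approx - 0.070014 i$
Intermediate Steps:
$Z = -132$ ($Z = - 2 \left(\left(-1\right) 6 + 9 \cdot 8\right) = - 2 \left(-6 + 72\right) = \left(-2\right) 66 = -132$)
$L{\left(a,q \right)} = \sqrt{-72 + a}$
$\frac{1}{L{\left(Z,-297 \right)}} = \frac{1}{\sqrt{-72 - 132}} = \frac{1}{\sqrt{-204}} = \frac{1}{2 i \sqrt{51}} = - \frac{i \sqrt{51}}{102}$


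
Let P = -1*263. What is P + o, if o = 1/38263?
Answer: -10063168/38263 ≈ -263.00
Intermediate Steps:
P = -263
o = 1/38263 ≈ 2.6135e-5
P + o = -263 + 1/38263 = -10063168/38263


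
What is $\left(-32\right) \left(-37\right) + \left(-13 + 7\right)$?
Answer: $1178$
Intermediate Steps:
$\left(-32\right) \left(-37\right) + \left(-13 + 7\right) = 1184 - 6 = 1178$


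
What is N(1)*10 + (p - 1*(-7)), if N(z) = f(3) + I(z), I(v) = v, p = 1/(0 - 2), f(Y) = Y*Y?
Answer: 213/2 ≈ 106.50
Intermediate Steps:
f(Y) = Y²
p = -½ (p = 1/(-2) = -½ ≈ -0.50000)
N(z) = 9 + z (N(z) = 3² + z = 9 + z)
N(1)*10 + (p - 1*(-7)) = (9 + 1)*10 + (-½ - 1*(-7)) = 10*10 + (-½ + 7) = 100 + 13/2 = 213/2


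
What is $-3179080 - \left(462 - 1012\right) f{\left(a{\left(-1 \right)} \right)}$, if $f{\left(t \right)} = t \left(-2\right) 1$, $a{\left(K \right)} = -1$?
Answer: $-3177980$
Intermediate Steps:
$f{\left(t \right)} = - 2 t$ ($f{\left(t \right)} = - 2 t 1 = - 2 t$)
$-3179080 - \left(462 - 1012\right) f{\left(a{\left(-1 \right)} \right)} = -3179080 - \left(462 - 1012\right) \left(\left(-2\right) \left(-1\right)\right) = -3179080 - \left(-550\right) 2 = -3179080 - -1100 = -3179080 + 1100 = -3177980$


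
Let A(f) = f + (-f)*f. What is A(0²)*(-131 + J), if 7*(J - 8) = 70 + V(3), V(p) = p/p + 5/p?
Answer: 0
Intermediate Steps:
A(f) = f - f²
V(p) = 1 + 5/p
J = 386/21 (J = 8 + (70 + (5 + 3)/3)/7 = 8 + (70 + (⅓)*8)/7 = 8 + (70 + 8/3)/7 = 8 + (⅐)*(218/3) = 8 + 218/21 = 386/21 ≈ 18.381)
A(0²)*(-131 + J) = (0²*(1 - 1*0²))*(-131 + 386/21) = (0*(1 - 1*0))*(-2365/21) = (0*(1 + 0))*(-2365/21) = (0*1)*(-2365/21) = 0*(-2365/21) = 0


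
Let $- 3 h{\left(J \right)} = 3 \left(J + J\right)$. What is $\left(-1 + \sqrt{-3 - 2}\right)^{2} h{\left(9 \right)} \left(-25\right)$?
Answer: $450 \left(1 - i \sqrt{5}\right)^{2} \approx -1800.0 - 2012.5 i$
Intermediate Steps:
$h{\left(J \right)} = - 2 J$ ($h{\left(J \right)} = - \frac{3 \left(J + J\right)}{3} = - \frac{3 \cdot 2 J}{3} = - \frac{6 J}{3} = - 2 J$)
$\left(-1 + \sqrt{-3 - 2}\right)^{2} h{\left(9 \right)} \left(-25\right) = \left(-1 + \sqrt{-3 - 2}\right)^{2} \left(\left(-2\right) 9\right) \left(-25\right) = \left(-1 + \sqrt{-5}\right)^{2} \left(-18\right) \left(-25\right) = \left(-1 + i \sqrt{5}\right)^{2} \left(-18\right) \left(-25\right) = - 18 \left(-1 + i \sqrt{5}\right)^{2} \left(-25\right) = 450 \left(-1 + i \sqrt{5}\right)^{2}$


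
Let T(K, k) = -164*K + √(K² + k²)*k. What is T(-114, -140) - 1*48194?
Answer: -29498 - 280*√8149 ≈ -54774.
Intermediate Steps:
T(K, k) = -164*K + k*√(K² + k²)
T(-114, -140) - 1*48194 = (-164*(-114) - 140*√((-114)² + (-140)²)) - 1*48194 = (18696 - 140*√(12996 + 19600)) - 48194 = (18696 - 280*√8149) - 48194 = -29498 - 280*√8149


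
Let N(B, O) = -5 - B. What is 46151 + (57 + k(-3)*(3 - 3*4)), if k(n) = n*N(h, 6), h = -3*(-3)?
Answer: 45830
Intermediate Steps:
h = 9
k(n) = -14*n (k(n) = n*(-5 - 1*9) = n*(-5 - 9) = n*(-14) = -14*n)
46151 + (57 + k(-3)*(3 - 3*4)) = 46151 + (57 + (-14*(-3))*(3 - 3*4)) = 46151 + (57 + 42*(3 - 12)) = 46151 + (57 + 42*(-9)) = 46151 + (57 - 378) = 46151 - 321 = 45830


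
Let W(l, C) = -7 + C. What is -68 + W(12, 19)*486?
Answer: 5764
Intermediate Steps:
-68 + W(12, 19)*486 = -68 + (-7 + 19)*486 = -68 + 12*486 = -68 + 5832 = 5764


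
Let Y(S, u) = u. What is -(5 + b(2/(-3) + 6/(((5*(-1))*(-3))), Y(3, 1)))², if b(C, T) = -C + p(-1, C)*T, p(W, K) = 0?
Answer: -6241/225 ≈ -27.738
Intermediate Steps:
b(C, T) = -C (b(C, T) = -C + 0*T = -C + 0 = -C)
-(5 + b(2/(-3) + 6/(((5*(-1))*(-3))), Y(3, 1)))² = -(5 - (2/(-3) + 6/(((5*(-1))*(-3)))))² = -(5 - (2*(-⅓) + 6/((-5*(-3)))))² = -(5 - (-⅔ + 6/15))² = -(5 - (-⅔ + 6*(1/15)))² = -(5 - (-⅔ + ⅖))² = -(5 - 1*(-4/15))² = -(5 + 4/15)² = -(79/15)² = -1*6241/225 = -6241/225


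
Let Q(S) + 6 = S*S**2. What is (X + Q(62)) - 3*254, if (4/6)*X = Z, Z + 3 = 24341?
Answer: 274067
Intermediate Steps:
Z = 24338 (Z = -3 + 24341 = 24338)
Q(S) = -6 + S**3 (Q(S) = -6 + S*S**2 = -6 + S**3)
X = 36507 (X = (3/2)*24338 = 36507)
(X + Q(62)) - 3*254 = (36507 + (-6 + 62**3)) - 3*254 = (36507 + (-6 + 238328)) - 762 = (36507 + 238322) - 762 = 274829 - 762 = 274067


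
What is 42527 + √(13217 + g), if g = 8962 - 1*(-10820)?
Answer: 42527 + √32999 ≈ 42709.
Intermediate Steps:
g = 19782 (g = 8962 + 10820 = 19782)
42527 + √(13217 + g) = 42527 + √(13217 + 19782) = 42527 + √32999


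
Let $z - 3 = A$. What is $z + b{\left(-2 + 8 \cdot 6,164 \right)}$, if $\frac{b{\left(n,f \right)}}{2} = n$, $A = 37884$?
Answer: $37979$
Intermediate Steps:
$b{\left(n,f \right)} = 2 n$
$z = 37887$ ($z = 3 + 37884 = 37887$)
$z + b{\left(-2 + 8 \cdot 6,164 \right)} = 37887 + 2 \left(-2 + 8 \cdot 6\right) = 37887 + 2 \left(-2 + 48\right) = 37887 + 2 \cdot 46 = 37887 + 92 = 37979$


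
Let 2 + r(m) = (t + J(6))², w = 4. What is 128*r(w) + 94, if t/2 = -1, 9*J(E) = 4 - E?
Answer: 38078/81 ≈ 470.10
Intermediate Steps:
J(E) = 4/9 - E/9 (J(E) = (4 - E)/9 = 4/9 - E/9)
t = -2 (t = 2*(-1) = -2)
r(m) = 238/81 (r(m) = -2 + (-2 + (4/9 - ⅑*6))² = -2 + (-2 + (4/9 - ⅔))² = -2 + (-2 - 2/9)² = -2 + (-20/9)² = -2 + 400/81 = 238/81)
128*r(w) + 94 = 128*(238/81) + 94 = 30464/81 + 94 = 38078/81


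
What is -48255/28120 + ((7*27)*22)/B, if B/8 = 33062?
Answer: -19759893/11621293 ≈ -1.7003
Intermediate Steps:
B = 264496 (B = 8*33062 = 264496)
-48255/28120 + ((7*27)*22)/B = -48255/28120 + ((7*27)*22)/264496 = -48255*1/28120 + (189*22)*(1/264496) = -9651/5624 + 4158*(1/264496) = -9651/5624 + 2079/132248 = -19759893/11621293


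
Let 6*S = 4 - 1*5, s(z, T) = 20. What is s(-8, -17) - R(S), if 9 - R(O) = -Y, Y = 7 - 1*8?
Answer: 12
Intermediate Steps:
Y = -1 (Y = 7 - 8 = -1)
S = -⅙ (S = (4 - 1*5)/6 = (4 - 5)/6 = (⅙)*(-1) = -⅙ ≈ -0.16667)
R(O) = 8 (R(O) = 9 - (-1)*(-1) = 9 - 1*1 = 9 - 1 = 8)
s(-8, -17) - R(S) = 20 - 1*8 = 20 - 8 = 12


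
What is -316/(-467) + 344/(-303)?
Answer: -64900/141501 ≈ -0.45865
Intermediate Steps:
-316/(-467) + 344/(-303) = -316*(-1/467) + 344*(-1/303) = 316/467 - 344/303 = -64900/141501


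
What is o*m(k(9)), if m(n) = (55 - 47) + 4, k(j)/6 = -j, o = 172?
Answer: 2064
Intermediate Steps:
k(j) = -6*j (k(j) = 6*(-j) = -6*j)
m(n) = 12 (m(n) = 8 + 4 = 12)
o*m(k(9)) = 172*12 = 2064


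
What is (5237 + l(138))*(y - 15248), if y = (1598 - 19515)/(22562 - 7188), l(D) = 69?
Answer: -621971094857/7687 ≈ -8.0912e+7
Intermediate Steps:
y = -17917/15374 ≈ -1.1654
(5237 + l(138))*(y - 15248) = (5237 + 69)*(-17917/15374 - 15248) = 5306*(-234440669/15374) = -621971094857/7687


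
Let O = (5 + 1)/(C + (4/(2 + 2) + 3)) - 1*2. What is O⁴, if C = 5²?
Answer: 7311616/707281 ≈ 10.338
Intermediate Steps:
C = 25
O = -52/29 (O = (5 + 1)/(25 + (4/(2 + 2) + 3)) - 1*2 = 6/(25 + (4/4 + 3)) - 2 = 6/(25 + (4*(¼) + 3)) - 2 = 6/(25 + (1 + 3)) - 2 = 6/(25 + 4) - 2 = 6/29 - 2 = -52/29 ≈ -1.7931)
O⁴ = (-52/29)⁴ = 7311616/707281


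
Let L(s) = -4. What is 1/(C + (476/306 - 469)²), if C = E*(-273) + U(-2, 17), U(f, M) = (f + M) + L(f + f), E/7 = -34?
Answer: 81/22962634 ≈ 3.5275e-6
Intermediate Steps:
E = -238 (E = 7*(-34) = -238)
U(f, M) = -4 + M + f (U(f, M) = (f + M) - 4 = (M + f) - 4 = -4 + M + f)
C = 64985 (C = -238*(-273) + (-4 + 17 - 2) = 64974 + 11 = 64985)
1/(C + (476/306 - 469)²) = 1/(64985 + (476/306 - 469)²) = 1/(64985 + (476*(1/306) - 469)²) = 1/(64985 + (14/9 - 469)²) = 1/(64985 + (-4207/9)²) = 1/(64985 + 17698849/81) = 1/(22962634/81) = 81/22962634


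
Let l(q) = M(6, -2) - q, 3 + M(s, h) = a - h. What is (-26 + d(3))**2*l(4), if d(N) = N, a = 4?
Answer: -529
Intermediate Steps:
M(s, h) = 1 - h (M(s, h) = -3 + (4 - h) = 1 - h)
l(q) = 3 - q (l(q) = (1 - 1*(-2)) - q = (1 + 2) - q = 3 - q)
(-26 + d(3))**2*l(4) = (-26 + 3)**2*(3 - 1*4) = (-23)**2*(3 - 4) = 529*(-1) = -529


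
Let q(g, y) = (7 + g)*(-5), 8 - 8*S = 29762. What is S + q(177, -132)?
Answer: -18557/4 ≈ -4639.3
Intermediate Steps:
S = -14877/4 (S = 1 - ⅛*29762 = 1 - 14881/4 = -14877/4 ≈ -3719.3)
q(g, y) = -35 - 5*g
S + q(177, -132) = -14877/4 + (-35 - 5*177) = -14877/4 + (-35 - 885) = -14877/4 - 920 = -18557/4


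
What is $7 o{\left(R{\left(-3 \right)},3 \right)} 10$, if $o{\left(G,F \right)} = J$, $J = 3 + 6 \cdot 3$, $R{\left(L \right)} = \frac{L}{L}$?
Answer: $1470$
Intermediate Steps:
$R{\left(L \right)} = 1$
$J = 21$ ($J = 3 + 18 = 21$)
$o{\left(G,F \right)} = 21$
$7 o{\left(R{\left(-3 \right)},3 \right)} 10 = 7 \cdot 21 \cdot 10 = 147 \cdot 10 = 1470$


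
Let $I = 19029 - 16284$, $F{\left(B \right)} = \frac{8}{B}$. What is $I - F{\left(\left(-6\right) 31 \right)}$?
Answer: $\frac{255289}{93} \approx 2745.0$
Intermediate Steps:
$I = 2745$
$I - F{\left(\left(-6\right) 31 \right)} = 2745 - \frac{8}{\left(-6\right) 31} = 2745 - \frac{8}{-186} = 2745 - 8 \left(- \frac{1}{186}\right) = 2745 - - \frac{4}{93} = 2745 + \frac{4}{93} = \frac{255289}{93}$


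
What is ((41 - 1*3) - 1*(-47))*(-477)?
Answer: -40545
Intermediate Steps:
((41 - 1*3) - 1*(-47))*(-477) = ((41 - 3) + 47)*(-477) = (38 + 47)*(-477) = 85*(-477) = -40545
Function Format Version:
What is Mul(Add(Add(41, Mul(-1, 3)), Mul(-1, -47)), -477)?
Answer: -40545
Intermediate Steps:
Mul(Add(Add(41, Mul(-1, 3)), Mul(-1, -47)), -477) = Mul(Add(Add(41, -3), 47), -477) = Mul(Add(38, 47), -477) = Mul(85, -477) = -40545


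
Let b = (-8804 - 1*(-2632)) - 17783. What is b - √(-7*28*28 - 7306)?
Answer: -23955 - I*√12794 ≈ -23955.0 - 113.11*I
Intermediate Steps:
b = -23955 (b = (-8804 + 2632) - 17783 = -6172 - 17783 = -23955)
b - √(-7*28*28 - 7306) = -23955 - √(-7*28*28 - 7306) = -23955 - √(-196*28 - 7306) = -23955 - √(-5488 - 7306) = -23955 - √(-12794) = -23955 - I*√12794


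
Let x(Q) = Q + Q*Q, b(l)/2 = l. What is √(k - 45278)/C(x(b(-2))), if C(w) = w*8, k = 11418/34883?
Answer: I*√860858510882/418596 ≈ 2.2165*I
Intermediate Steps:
k = 11418/34883 (k = 11418*(1/34883) = 11418/34883 ≈ 0.32732)
b(l) = 2*l
x(Q) = Q + Q²
C(w) = 8*w
√(k - 45278)/C(x(b(-2))) = √(11418/34883 - 45278)/((8*((2*(-2))*(1 + 2*(-2))))) = √(-1579421056/34883)/((8*(-4*(1 - 4)))) = (8*I*√860858510882/34883)/((8*(-4*(-3)))) = (8*I*√860858510882/34883)/((8*12)) = (8*I*√860858510882/34883)/96 = (8*I*√860858510882/34883)*(1/96) = I*√860858510882/418596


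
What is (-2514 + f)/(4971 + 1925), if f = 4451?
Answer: 1937/6896 ≈ 0.28089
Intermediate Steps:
(-2514 + f)/(4971 + 1925) = (-2514 + 4451)/(4971 + 1925) = 1937/6896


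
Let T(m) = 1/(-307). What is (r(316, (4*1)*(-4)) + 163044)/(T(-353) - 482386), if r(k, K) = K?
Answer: -50049596/148092503 ≈ -0.33796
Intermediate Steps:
T(m) = -1/307
(r(316, (4*1)*(-4)) + 163044)/(T(-353) - 482386) = ((4*1)*(-4) + 163044)/(-1/307 - 482386) = (4*(-4) + 163044)/(-148092503/307) = (-16 + 163044)*(-307/148092503) = 163028*(-307/148092503) = -50049596/148092503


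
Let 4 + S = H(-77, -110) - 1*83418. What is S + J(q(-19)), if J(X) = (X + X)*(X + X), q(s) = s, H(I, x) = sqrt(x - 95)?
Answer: -81978 + I*sqrt(205) ≈ -81978.0 + 14.318*I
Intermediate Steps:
H(I, x) = sqrt(-95 + x)
S = -83422 + I*sqrt(205) (S = -4 + (sqrt(-95 - 110) - 1*83418) = -4 + (sqrt(-205) - 83418) = -4 + (I*sqrt(205) - 83418) = -4 + (-83418 + I*sqrt(205)) = -83422 + I*sqrt(205) ≈ -83422.0 + 14.318*I)
J(X) = 4*X**2 (J(X) = (2*X)*(2*X) = 4*X**2)
S + J(q(-19)) = (-83422 + I*sqrt(205)) + 4*(-19)**2 = (-83422 + I*sqrt(205)) + 4*361 = (-83422 + I*sqrt(205)) + 1444 = -81978 + I*sqrt(205)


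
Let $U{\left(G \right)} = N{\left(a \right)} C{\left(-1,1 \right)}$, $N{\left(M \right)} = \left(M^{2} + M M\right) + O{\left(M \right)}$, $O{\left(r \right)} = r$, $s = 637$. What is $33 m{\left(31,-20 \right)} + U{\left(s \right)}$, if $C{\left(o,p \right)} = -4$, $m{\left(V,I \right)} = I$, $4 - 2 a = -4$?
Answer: $-804$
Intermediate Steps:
$a = 4$ ($a = 2 - -2 = 2 + 2 = 4$)
$N{\left(M \right)} = M + 2 M^{2}$ ($N{\left(M \right)} = \left(M^{2} + M M\right) + M = \left(M^{2} + M^{2}\right) + M = 2 M^{2} + M = M + 2 M^{2}$)
$U{\left(G \right)} = -144$ ($U{\left(G \right)} = 4 \left(1 + 2 \cdot 4\right) \left(-4\right) = 4 \left(1 + 8\right) \left(-4\right) = 4 \cdot 9 \left(-4\right) = 36 \left(-4\right) = -144$)
$33 m{\left(31,-20 \right)} + U{\left(s \right)} = 33 \left(-20\right) - 144 = -660 - 144 = -804$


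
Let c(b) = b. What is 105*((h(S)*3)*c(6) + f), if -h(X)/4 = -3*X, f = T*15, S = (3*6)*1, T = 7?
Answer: 419265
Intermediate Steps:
S = 18 (S = 18*1 = 18)
f = 105 (f = 7*15 = 105)
h(X) = 12*X (h(X) = -(-12)*X = 12*X)
105*((h(S)*3)*c(6) + f) = 105*(((12*18)*3)*6 + 105) = 105*((216*3)*6 + 105) = 105*(648*6 + 105) = 105*(3888 + 105) = 105*3993 = 419265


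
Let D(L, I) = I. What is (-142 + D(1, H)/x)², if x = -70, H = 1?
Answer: 98823481/4900 ≈ 20168.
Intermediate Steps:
(-142 + D(1, H)/x)² = (-142 + 1/(-70))² = (-142 + 1*(-1/70))² = (-142 - 1/70)² = (-9941/70)² = 98823481/4900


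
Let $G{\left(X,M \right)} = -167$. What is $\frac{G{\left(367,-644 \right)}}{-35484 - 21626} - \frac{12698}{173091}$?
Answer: $- \frac{696276583}{9885227010} \approx -0.070436$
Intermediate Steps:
$\frac{G{\left(367,-644 \right)}}{-35484 - 21626} - \frac{12698}{173091} = - \frac{167}{-35484 - 21626} - \frac{12698}{173091} = - \frac{167}{-57110} - \frac{12698}{173091} = \left(-167\right) \left(- \frac{1}{57110}\right) - \frac{12698}{173091} = \frac{167}{57110} - \frac{12698}{173091} = - \frac{696276583}{9885227010}$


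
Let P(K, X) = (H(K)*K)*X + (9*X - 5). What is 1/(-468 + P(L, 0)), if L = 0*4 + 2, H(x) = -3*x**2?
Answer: -1/473 ≈ -0.0021142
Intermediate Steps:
L = 2 (L = 0 + 2 = 2)
P(K, X) = -5 + 9*X - 3*X*K**3 (P(K, X) = ((-3*K**2)*K)*X + (9*X - 5) = (-3*K**3)*X + (-5 + 9*X) = -3*X*K**3 + (-5 + 9*X) = -5 + 9*X - 3*X*K**3)
1/(-468 + P(L, 0)) = 1/(-468 + (-5 + 9*0 - 3*0*2**3)) = 1/(-468 + (-5 + 0 - 3*0*8)) = 1/(-468 + (-5 + 0 + 0)) = 1/(-468 - 5) = 1/(-473) = -1/473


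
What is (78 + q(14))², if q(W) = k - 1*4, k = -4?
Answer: 4900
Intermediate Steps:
q(W) = -8 (q(W) = -4 - 1*4 = -4 - 4 = -8)
(78 + q(14))² = (78 - 8)² = 70² = 4900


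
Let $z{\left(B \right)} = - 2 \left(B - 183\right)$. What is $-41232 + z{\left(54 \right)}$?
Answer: $-40974$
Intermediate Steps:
$z{\left(B \right)} = 366 - 2 B$ ($z{\left(B \right)} = - 2 \left(-183 + B\right) = 366 - 2 B$)
$-41232 + z{\left(54 \right)} = -41232 + \left(366 - 108\right) = -41232 + 258 = -40974$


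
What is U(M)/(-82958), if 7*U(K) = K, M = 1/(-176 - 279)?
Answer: 1/264221230 ≈ 3.7847e-9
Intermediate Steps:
M = -1/455 (M = 1/(-455) = -1/455 ≈ -0.0021978)
U(K) = K/7
U(M)/(-82958) = ((⅐)*(-1/455))/(-82958) = -1/3185*(-1/82958) = 1/264221230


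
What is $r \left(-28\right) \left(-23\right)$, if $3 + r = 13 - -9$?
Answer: $12236$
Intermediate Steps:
$r = 19$ ($r = -3 + \left(13 - -9\right) = -3 + \left(13 + 9\right) = -3 + 22 = 19$)
$r \left(-28\right) \left(-23\right) = 19 \left(-28\right) \left(-23\right) = \left(-532\right) \left(-23\right) = 12236$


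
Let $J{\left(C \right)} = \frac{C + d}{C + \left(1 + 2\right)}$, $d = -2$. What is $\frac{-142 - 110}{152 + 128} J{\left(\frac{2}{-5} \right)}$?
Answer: $\frac{54}{65} \approx 0.83077$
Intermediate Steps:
$J{\left(C \right)} = \frac{-2 + C}{3 + C}$ ($J{\left(C \right)} = \frac{C - 2}{C + \left(1 + 2\right)} = \frac{-2 + C}{C + 3} = \frac{-2 + C}{3 + C}$)
$\frac{-142 - 110}{152 + 128} J{\left(\frac{2}{-5} \right)} = \frac{-142 - 110}{152 + 128} \frac{-2 + \frac{2}{-5}}{3 + \frac{2}{-5}} = - \frac{252}{280} \frac{-2 + 2 \left(- \frac{1}{5}\right)}{3 + 2 \left(- \frac{1}{5}\right)} = \left(-252\right) \frac{1}{280} \frac{-2 - \frac{2}{5}}{3 - \frac{2}{5}} = - \frac{9 \frac{1}{\frac{13}{5}} \left(- \frac{12}{5}\right)}{10} = - \frac{9 \cdot \frac{5}{13} \left(- \frac{12}{5}\right)}{10} = \left(- \frac{9}{10}\right) \left(- \frac{12}{13}\right) = \frac{54}{65}$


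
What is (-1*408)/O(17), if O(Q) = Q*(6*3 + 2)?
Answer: -6/5 ≈ -1.2000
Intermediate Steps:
O(Q) = 20*Q (O(Q) = Q*(18 + 2) = Q*20 = 20*Q)
(-1*408)/O(17) = (-1*408)/((20*17)) = -408/340 = -408*1/340 = -6/5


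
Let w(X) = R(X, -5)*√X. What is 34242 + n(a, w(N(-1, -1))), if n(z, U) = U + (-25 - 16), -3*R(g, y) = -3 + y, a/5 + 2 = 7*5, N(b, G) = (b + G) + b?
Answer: 34201 + 8*I*√3/3 ≈ 34201.0 + 4.6188*I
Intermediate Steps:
N(b, G) = G + 2*b (N(b, G) = (G + b) + b = G + 2*b)
a = 165 (a = -10 + 5*(7*5) = -10 + 5*35 = -10 + 175 = 165)
R(g, y) = 1 - y/3 (R(g, y) = -(-3 + y)/3 = 1 - y/3)
w(X) = 8*√X/3 (w(X) = (1 - ⅓*(-5))*√X = (1 + 5/3)*√X = 8*√X/3)
n(z, U) = -41 + U (n(z, U) = U - 41 = -41 + U)
34242 + n(a, w(N(-1, -1))) = 34242 + (-41 + 8*√(-1 + 2*(-1))/3) = 34242 + (-41 + 8*√(-1 - 2)/3) = 34242 + (-41 + 8*√(-3)/3) = 34242 + (-41 + 8*(I*√3)/3) = 34242 + (-41 + 8*I*√3/3) = 34201 + 8*I*√3/3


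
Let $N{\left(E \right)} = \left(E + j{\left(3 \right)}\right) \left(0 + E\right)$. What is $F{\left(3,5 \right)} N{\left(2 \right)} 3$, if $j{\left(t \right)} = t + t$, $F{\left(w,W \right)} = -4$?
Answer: $-192$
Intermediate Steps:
$j{\left(t \right)} = 2 t$
$N{\left(E \right)} = E \left(6 + E\right)$ ($N{\left(E \right)} = \left(E + 2 \cdot 3\right) \left(0 + E\right) = \left(E + 6\right) E = \left(6 + E\right) E = E \left(6 + E\right)$)
$F{\left(3,5 \right)} N{\left(2 \right)} 3 = - 4 \cdot 2 \left(6 + 2\right) 3 = - 4 \cdot 2 \cdot 8 \cdot 3 = \left(-4\right) 16 \cdot 3 = \left(-64\right) 3 = -192$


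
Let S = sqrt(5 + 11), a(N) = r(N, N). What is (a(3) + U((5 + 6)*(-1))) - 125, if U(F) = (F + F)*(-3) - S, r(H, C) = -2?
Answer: -65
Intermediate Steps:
a(N) = -2
S = 4 (S = sqrt(16) = 4)
U(F) = -4 - 6*F (U(F) = (F + F)*(-3) - 1*4 = (2*F)*(-3) - 4 = -6*F - 4 = -4 - 6*F)
(a(3) + U((5 + 6)*(-1))) - 125 = (-2 + (-4 - 6*(5 + 6)*(-1))) - 125 = (-2 + (-4 - 66*(-1))) - 125 = (-2 + (-4 - 6*(-11))) - 125 = (-2 + (-4 + 66)) - 125 = (-2 + 62) - 125 = 60 - 125 = -65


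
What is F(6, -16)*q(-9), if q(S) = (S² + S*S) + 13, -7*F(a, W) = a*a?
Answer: -900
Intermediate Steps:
F(a, W) = -a²/7 (F(a, W) = -a*a/7 = -a²/7)
q(S) = 13 + 2*S² (q(S) = (S² + S²) + 13 = 2*S² + 13 = 13 + 2*S²)
F(6, -16)*q(-9) = (-⅐*6²)*(13 + 2*(-9)²) = (-⅐*36)*(13 + 2*81) = -36*(13 + 162)/7 = -36/7*175 = -900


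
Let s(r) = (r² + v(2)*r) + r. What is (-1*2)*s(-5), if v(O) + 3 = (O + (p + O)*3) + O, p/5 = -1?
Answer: -120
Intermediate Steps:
p = -5 (p = 5*(-1) = -5)
v(O) = -18 + 5*O (v(O) = -3 + ((O + (-5 + O)*3) + O) = -3 + ((O + (-15 + 3*O)) + O) = -3 + ((-15 + 4*O) + O) = -3 + (-15 + 5*O) = -18 + 5*O)
s(r) = r² - 7*r (s(r) = (r² + (-18 + 5*2)*r) + r = (r² + (-18 + 10)*r) + r = (r² - 8*r) + r = r² - 7*r)
(-1*2)*s(-5) = (-1*2)*(-5*(-7 - 5)) = -(-10)*(-12) = -2*60 = -120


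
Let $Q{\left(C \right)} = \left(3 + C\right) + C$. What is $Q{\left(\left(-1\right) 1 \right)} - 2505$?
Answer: $-2504$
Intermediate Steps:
$Q{\left(C \right)} = 3 + 2 C$
$Q{\left(\left(-1\right) 1 \right)} - 2505 = \left(3 + 2 \left(\left(-1\right) 1\right)\right) - 2505 = \left(3 + 2 \left(-1\right)\right) - 2505 = \left(3 - 2\right) - 2505 = 1 - 2505 = -2504$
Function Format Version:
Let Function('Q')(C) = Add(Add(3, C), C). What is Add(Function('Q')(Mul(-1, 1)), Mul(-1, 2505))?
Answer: -2504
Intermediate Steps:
Function('Q')(C) = Add(3, Mul(2, C))
Add(Function('Q')(Mul(-1, 1)), Mul(-1, 2505)) = Add(Add(3, Mul(2, Mul(-1, 1))), Mul(-1, 2505)) = Add(Add(3, Mul(2, -1)), -2505) = Add(Add(3, -2), -2505) = Add(1, -2505) = -2504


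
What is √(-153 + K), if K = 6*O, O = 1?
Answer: 7*I*√3 ≈ 12.124*I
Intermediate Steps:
K = 6 (K = 6*1 = 6)
√(-153 + K) = √(-153 + 6) = √(-147) = 7*I*√3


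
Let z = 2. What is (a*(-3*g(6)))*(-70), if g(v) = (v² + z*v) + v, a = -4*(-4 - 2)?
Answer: 272160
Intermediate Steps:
a = 24 (a = -4*(-6) = 24)
g(v) = v² + 3*v (g(v) = (v² + 2*v) + v = v² + 3*v)
(a*(-3*g(6)))*(-70) = (24*(-18*(3 + 6)))*(-70) = (24*(-18*9))*(-70) = (24*(-3*54))*(-70) = (24*(-162))*(-70) = -3888*(-70) = 272160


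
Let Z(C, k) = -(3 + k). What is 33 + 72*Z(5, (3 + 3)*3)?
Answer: -1479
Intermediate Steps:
Z(C, k) = -3 - k
33 + 72*Z(5, (3 + 3)*3) = 33 + 72*(-3 - (3 + 3)*3) = 33 + 72*(-3 - 6*3) = 33 + 72*(-3 - 1*18) = 33 + 72*(-3 - 18) = 33 + 72*(-21) = 33 - 1512 = -1479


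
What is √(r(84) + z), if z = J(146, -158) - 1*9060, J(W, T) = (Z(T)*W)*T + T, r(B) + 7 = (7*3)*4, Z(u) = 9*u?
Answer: √32793555 ≈ 5726.6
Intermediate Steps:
r(B) = 77 (r(B) = -7 + (7*3)*4 = -7 + 21*4 = -7 + 84 = 77)
J(W, T) = T + 9*W*T² (J(W, T) = ((9*T)*W)*T + T = (9*T*W)*T + T = 9*W*T² + T = T + 9*W*T²)
z = 32793478 (z = -158*(1 + 9*(-158)*146) - 1*9060 = -158*(1 - 207612) - 9060 = -158*(-207611) - 9060 = 32802538 - 9060 = 32793478)
√(r(84) + z) = √(77 + 32793478) = √32793555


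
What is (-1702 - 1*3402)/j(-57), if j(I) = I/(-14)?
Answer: -71456/57 ≈ -1253.6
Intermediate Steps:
j(I) = -I/14 (j(I) = I*(-1/14) = -I/14)
(-1702 - 1*3402)/j(-57) = (-1702 - 1*3402)/((-1/14*(-57))) = (-1702 - 3402)/(57/14) = -5104*14/57 = -71456/57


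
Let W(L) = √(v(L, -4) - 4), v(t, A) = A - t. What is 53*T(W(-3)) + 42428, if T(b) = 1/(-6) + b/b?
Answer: 254833/6 ≈ 42472.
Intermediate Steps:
W(L) = √(-8 - L) (W(L) = √((-4 - L) - 4) = √(-8 - L))
T(b) = ⅚ (T(b) = 1*(-⅙) + 1 = -⅙ + 1 = ⅚)
53*T(W(-3)) + 42428 = 53*(⅚) + 42428 = 265/6 + 42428 = 254833/6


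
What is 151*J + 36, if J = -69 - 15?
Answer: -12648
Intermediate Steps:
J = -84
151*J + 36 = 151*(-84) + 36 = -12684 + 36 = -12648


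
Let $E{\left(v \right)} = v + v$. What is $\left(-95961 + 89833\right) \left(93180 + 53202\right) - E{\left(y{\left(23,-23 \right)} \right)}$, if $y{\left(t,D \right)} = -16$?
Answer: $-897028864$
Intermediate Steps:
$E{\left(v \right)} = 2 v$
$\left(-95961 + 89833\right) \left(93180 + 53202\right) - E{\left(y{\left(23,-23 \right)} \right)} = \left(-95961 + 89833\right) \left(93180 + 53202\right) - 2 \left(-16\right) = \left(-6128\right) 146382 - -32 = -897028896 + 32 = -897028864$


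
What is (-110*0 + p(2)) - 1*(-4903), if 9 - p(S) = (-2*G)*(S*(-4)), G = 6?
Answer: 4816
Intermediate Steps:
p(S) = 9 - 48*S (p(S) = 9 - (-2*6)*S*(-4) = 9 - (-12)*(-4*S) = 9 - 48*S)
(-110*0 + p(2)) - 1*(-4903) = (-110*0 + (9 - 48*2)) - 1*(-4903) = (-10*0 + (9 - 96)) + 4903 = (0 - 87) + 4903 = -87 + 4903 = 4816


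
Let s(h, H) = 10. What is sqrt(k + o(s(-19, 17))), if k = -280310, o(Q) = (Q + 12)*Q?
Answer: I*sqrt(280090) ≈ 529.24*I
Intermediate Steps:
o(Q) = Q*(12 + Q) (o(Q) = (12 + Q)*Q = Q*(12 + Q))
sqrt(k + o(s(-19, 17))) = sqrt(-280310 + 10*(12 + 10)) = sqrt(-280310 + 10*22) = sqrt(-280310 + 220) = sqrt(-280090) = I*sqrt(280090)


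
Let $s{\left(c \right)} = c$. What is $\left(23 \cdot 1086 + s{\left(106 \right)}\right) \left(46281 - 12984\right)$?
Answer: $835221948$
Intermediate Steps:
$\left(23 \cdot 1086 + s{\left(106 \right)}\right) \left(46281 - 12984\right) = \left(23 \cdot 1086 + 106\right) \left(46281 - 12984\right) = \left(24978 + 106\right) 33297 = 25084 \cdot 33297 = 835221948$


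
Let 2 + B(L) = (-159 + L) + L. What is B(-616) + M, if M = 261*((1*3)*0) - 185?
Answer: -1578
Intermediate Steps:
B(L) = -161 + 2*L (B(L) = -2 + ((-159 + L) + L) = -2 + (-159 + 2*L) = -161 + 2*L)
M = -185 (M = 261*(3*0) - 185 = 261*0 - 185 = 0 - 185 = -185)
B(-616) + M = (-161 + 2*(-616)) - 185 = (-161 - 1232) - 185 = -1393 - 185 = -1578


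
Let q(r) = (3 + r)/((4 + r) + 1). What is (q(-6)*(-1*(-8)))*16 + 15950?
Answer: 16334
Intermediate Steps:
q(r) = (3 + r)/(5 + r)
(q(-6)*(-1*(-8)))*16 + 15950 = (((3 - 6)/(5 - 6))*(-1*(-8)))*16 + 15950 = ((-3/(-1))*8)*16 + 15950 = (-1*(-3)*8)*16 + 15950 = (3*8)*16 + 15950 = 24*16 + 15950 = 384 + 15950 = 16334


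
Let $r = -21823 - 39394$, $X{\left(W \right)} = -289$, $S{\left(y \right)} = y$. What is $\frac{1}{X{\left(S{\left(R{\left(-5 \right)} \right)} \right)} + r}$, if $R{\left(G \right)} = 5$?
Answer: $- \frac{1}{61506} \approx -1.6259 \cdot 10^{-5}$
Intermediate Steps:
$r = -61217$
$\frac{1}{X{\left(S{\left(R{\left(-5 \right)} \right)} \right)} + r} = \frac{1}{-289 - 61217} = \frac{1}{-61506} = - \frac{1}{61506}$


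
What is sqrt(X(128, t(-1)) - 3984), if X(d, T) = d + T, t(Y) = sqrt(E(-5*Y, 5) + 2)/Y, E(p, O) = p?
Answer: sqrt(-3856 - sqrt(7)) ≈ 62.118*I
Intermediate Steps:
t(Y) = sqrt(2 - 5*Y)/Y (t(Y) = sqrt(-5*Y + 2)/Y = sqrt(2 - 5*Y)/Y)
X(d, T) = T + d
sqrt(X(128, t(-1)) - 3984) = sqrt((sqrt(2 - 5*(-1))/(-1) + 128) - 3984) = sqrt((-sqrt(2 + 5) + 128) - 3984) = sqrt((-sqrt(7) + 128) - 3984) = sqrt((128 - sqrt(7)) - 3984) = sqrt(-3856 - sqrt(7))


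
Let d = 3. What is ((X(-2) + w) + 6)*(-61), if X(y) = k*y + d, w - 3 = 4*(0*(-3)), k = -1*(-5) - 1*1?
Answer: -244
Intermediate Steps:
k = 4 (k = 5 - 1 = 4)
w = 3 (w = 3 + 4*(0*(-3)) = 3 + 4*0 = 3 + 0 = 3)
X(y) = 3 + 4*y (X(y) = 4*y + 3 = 3 + 4*y)
((X(-2) + w) + 6)*(-61) = (((3 + 4*(-2)) + 3) + 6)*(-61) = (((3 - 8) + 3) + 6)*(-61) = ((-5 + 3) + 6)*(-61) = (-2 + 6)*(-61) = 4*(-61) = -244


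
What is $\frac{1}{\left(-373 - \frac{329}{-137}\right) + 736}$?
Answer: $\frac{137}{50060} \approx 0.0027367$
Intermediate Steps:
$\frac{1}{\left(-373 - \frac{329}{-137}\right) + 736} = \frac{1}{\left(-373 - 329 \left(- \frac{1}{137}\right)\right) + 736} = \frac{1}{\left(-373 - - \frac{329}{137}\right) + 736} = \frac{1}{\left(-373 + \frac{329}{137}\right) + 736} = \frac{1}{- \frac{50772}{137} + 736} = \frac{1}{\frac{50060}{137}} = \frac{137}{50060}$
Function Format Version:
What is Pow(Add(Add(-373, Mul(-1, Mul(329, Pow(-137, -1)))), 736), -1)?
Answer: Rational(137, 50060) ≈ 0.0027367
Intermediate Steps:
Pow(Add(Add(-373, Mul(-1, Mul(329, Pow(-137, -1)))), 736), -1) = Pow(Add(Add(-373, Mul(-1, Mul(329, Rational(-1, 137)))), 736), -1) = Pow(Add(Add(-373, Mul(-1, Rational(-329, 137))), 736), -1) = Pow(Add(Add(-373, Rational(329, 137)), 736), -1) = Pow(Add(Rational(-50772, 137), 736), -1) = Pow(Rational(50060, 137), -1) = Rational(137, 50060)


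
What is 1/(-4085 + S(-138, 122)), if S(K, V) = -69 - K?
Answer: -1/4016 ≈ -0.00024900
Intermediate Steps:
1/(-4085 + S(-138, 122)) = 1/(-4085 + (-69 - 1*(-138))) = 1/(-4085 + (-69 + 138)) = 1/(-4085 + 69) = 1/(-4016) = -1/4016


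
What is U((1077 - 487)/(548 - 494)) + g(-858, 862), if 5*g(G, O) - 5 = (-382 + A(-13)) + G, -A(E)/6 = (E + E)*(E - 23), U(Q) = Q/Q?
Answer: -6846/5 ≈ -1369.2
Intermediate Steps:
U(Q) = 1
A(E) = -12*E*(-23 + E) (A(E) = -6*(E + E)*(E - 23) = -6*2*E*(-23 + E) = -12*E*(-23 + E))
g(G, O) = -5993/5 + G/5 (g(G, O) = 1 + ((-382 + 12*(-13)*(23 - 1*(-13))) + G)/5 = 1 + ((-382 + 12*(-13)*(23 + 13)) + G)/5 = 1 + ((-382 + 12*(-13)*36) + G)/5 = 1 + ((-382 - 5616) + G)/5 = 1 + (-5998 + G)/5 = 1 + (-5998/5 + G/5) = -5993/5 + G/5)
U((1077 - 487)/(548 - 494)) + g(-858, 862) = 1 + (-5993/5 + (1/5)*(-858)) = 1 + (-5993/5 - 858/5) = 1 - 6851/5 = -6846/5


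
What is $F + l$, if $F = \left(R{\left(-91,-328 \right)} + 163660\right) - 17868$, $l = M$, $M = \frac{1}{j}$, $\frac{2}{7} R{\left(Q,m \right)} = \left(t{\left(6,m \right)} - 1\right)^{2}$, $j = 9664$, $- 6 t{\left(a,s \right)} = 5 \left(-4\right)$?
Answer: $\frac{12682062377}{86976} \approx 1.4581 \cdot 10^{5}$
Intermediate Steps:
$t{\left(a,s \right)} = \frac{10}{3}$ ($t{\left(a,s \right)} = - \frac{5 \left(-4\right)}{6} = \left(- \frac{1}{6}\right) \left(-20\right) = \frac{10}{3}$)
$R{\left(Q,m \right)} = \frac{343}{18}$ ($R{\left(Q,m \right)} = \frac{7 \left(\frac{10}{3} - 1\right)^{2}}{2} = \frac{7 \left(\frac{7}{3}\right)^{2}}{2} = \frac{7}{2} \cdot \frac{49}{9} = \frac{343}{18}$)
$M = \frac{1}{9664} \approx 0.00010348$
$l = \frac{1}{9664} \approx 0.00010348$
$F = \frac{2624599}{18}$ ($F = \left(\frac{343}{18} + 163660\right) - 17868 = \frac{2946223}{18} - 17868 = \frac{2624599}{18} \approx 1.4581 \cdot 10^{5}$)
$F + l = \frac{2624599}{18} + \frac{1}{9664} = \frac{12682062377}{86976}$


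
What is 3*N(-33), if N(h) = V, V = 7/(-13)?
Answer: -21/13 ≈ -1.6154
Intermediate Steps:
V = -7/13 (V = 7*(-1/13) = -7/13 ≈ -0.53846)
N(h) = -7/13
3*N(-33) = 3*(-7/13) = -21/13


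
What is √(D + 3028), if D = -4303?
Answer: 5*I*√51 ≈ 35.707*I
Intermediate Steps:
√(D + 3028) = √(-4303 + 3028) = √(-1275) = 5*I*√51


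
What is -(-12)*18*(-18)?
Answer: -3888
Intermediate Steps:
-(-12)*18*(-18) = -12*(-18)*(-18) = 216*(-18) = -3888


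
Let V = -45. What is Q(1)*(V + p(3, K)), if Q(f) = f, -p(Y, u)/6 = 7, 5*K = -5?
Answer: -87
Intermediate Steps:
K = -1 (K = (⅕)*(-5) = -1)
p(Y, u) = -42 (p(Y, u) = -6*7 = -42)
Q(1)*(V + p(3, K)) = 1*(-45 - 42) = 1*(-87) = -87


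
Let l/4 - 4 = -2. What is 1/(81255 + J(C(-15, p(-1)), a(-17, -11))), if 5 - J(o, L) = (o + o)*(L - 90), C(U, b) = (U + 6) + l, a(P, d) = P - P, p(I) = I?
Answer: 1/81080 ≈ 1.2334e-5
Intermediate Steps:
a(P, d) = 0
l = 8 (l = 16 + 4*(-2) = 16 - 8 = 8)
C(U, b) = 14 + U (C(U, b) = (U + 6) + 8 = (6 + U) + 8 = 14 + U)
J(o, L) = 5 - 2*o*(-90 + L) (J(o, L) = 5 - (o + o)*(L - 90) = 5 - 2*o*(-90 + L))
1/(81255 + J(C(-15, p(-1)), a(-17, -11))) = 1/(81255 + (5 + 180*(14 - 15) - 2*0*(14 - 15))) = 1/(81255 + (5 + 180*(-1) - 2*0*(-1))) = 1/(81255 + (5 - 180 + 0)) = 1/(81255 - 175) = 1/81080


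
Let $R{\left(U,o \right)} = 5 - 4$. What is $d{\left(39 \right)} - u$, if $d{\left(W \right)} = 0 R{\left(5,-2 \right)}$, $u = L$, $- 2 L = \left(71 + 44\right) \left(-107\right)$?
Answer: $- \frac{12305}{2} \approx -6152.5$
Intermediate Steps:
$R{\left(U,o \right)} = 1$
$L = \frac{12305}{2}$ ($L = - \frac{\left(71 + 44\right) \left(-107\right)}{2} = - \frac{115 \left(-107\right)}{2} = \left(- \frac{1}{2}\right) \left(-12305\right) = \frac{12305}{2} \approx 6152.5$)
$u = \frac{12305}{2} \approx 6152.5$
$d{\left(W \right)} = 0$ ($d{\left(W \right)} = 0 \cdot 1 = 0$)
$d{\left(39 \right)} - u = 0 - \frac{12305}{2} = - \frac{12305}{2}$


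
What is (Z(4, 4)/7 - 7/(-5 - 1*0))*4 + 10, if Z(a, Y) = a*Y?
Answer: 866/35 ≈ 24.743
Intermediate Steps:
Z(a, Y) = Y*a
(Z(4, 4)/7 - 7/(-5 - 1*0))*4 + 10 = ((4*4)/7 - 7/(-5 - 1*0))*4 + 10 = (16*(⅐) - 7/(-5 + 0))*4 + 10 = (16/7 - 7/(-5))*4 + 10 = (16/7 - 7*(-⅕))*4 + 10 = (16/7 + 7/5)*4 + 10 = (129/35)*4 + 10 = 516/35 + 10 = 866/35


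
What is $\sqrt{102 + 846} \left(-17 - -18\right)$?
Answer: $2 \sqrt{237} \approx 30.79$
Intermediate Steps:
$\sqrt{102 + 846} \left(-17 - -18\right) = \sqrt{948} \left(-17 + 18\right) = 2 \sqrt{237} \cdot 1 = 2 \sqrt{237}$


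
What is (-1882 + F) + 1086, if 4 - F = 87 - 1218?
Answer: 339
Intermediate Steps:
F = 1135 (F = 4 - (87 - 1218) = 4 - 1*(-1131) = 4 + 1131 = 1135)
(-1882 + F) + 1086 = (-1882 + 1135) + 1086 = -747 + 1086 = 339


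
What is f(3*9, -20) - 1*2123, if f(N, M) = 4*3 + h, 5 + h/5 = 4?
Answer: -2116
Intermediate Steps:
h = -5 (h = -25 + 5*4 = -25 + 20 = -5)
f(N, M) = 7 (f(N, M) = 4*3 - 5 = 12 - 5 = 7)
f(3*9, -20) - 1*2123 = 7 - 1*2123 = 7 - 2123 = -2116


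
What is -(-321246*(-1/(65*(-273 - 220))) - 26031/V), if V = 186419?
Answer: 60720521469/5973796855 ≈ 10.164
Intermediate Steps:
-(-321246*(-1/(65*(-273 - 220))) - 26031/V) = -(-321246*(-1/(65*(-273 - 220))) - 26031/186419) = -(-321246/((-65*(-493))) - 26031*1/186419) = -(-321246/32045 - 26031/186419) = -1*(-60720521469/5973796855) = 60720521469/5973796855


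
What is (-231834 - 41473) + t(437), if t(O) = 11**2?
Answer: -273186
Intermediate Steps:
t(O) = 121
(-231834 - 41473) + t(437) = (-231834 - 41473) + 121 = -273307 + 121 = -273186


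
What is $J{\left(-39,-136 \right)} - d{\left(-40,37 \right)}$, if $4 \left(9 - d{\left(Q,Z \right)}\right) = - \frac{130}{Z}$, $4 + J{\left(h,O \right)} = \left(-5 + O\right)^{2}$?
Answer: $\frac{1470167}{74} \approx 19867.0$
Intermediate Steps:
$J{\left(h,O \right)} = -4 + \left(-5 + O\right)^{2}$
$d{\left(Q,Z \right)} = 9 + \frac{65}{2 Z}$ ($d{\left(Q,Z \right)} = 9 - \frac{\left(-130\right) \frac{1}{Z}}{4} = 9 + \frac{65}{2 Z}$)
$J{\left(-39,-136 \right)} - d{\left(-40,37 \right)} = \left(-4 + \left(-5 - 136\right)^{2}\right) - \left(9 + \frac{65}{2 \cdot 37}\right) = \left(-4 + \left(-141\right)^{2}\right) - \left(9 + \frac{65}{2} \cdot \frac{1}{37}\right) = \left(-4 + 19881\right) - \left(9 + \frac{65}{74}\right) = 19877 - \frac{731}{74} = \frac{1470167}{74}$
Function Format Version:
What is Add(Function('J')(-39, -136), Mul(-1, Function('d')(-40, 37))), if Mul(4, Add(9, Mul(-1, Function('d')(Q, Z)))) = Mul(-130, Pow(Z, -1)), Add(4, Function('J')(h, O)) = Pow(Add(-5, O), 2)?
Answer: Rational(1470167, 74) ≈ 19867.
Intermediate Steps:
Function('J')(h, O) = Add(-4, Pow(Add(-5, O), 2))
Function('d')(Q, Z) = Add(9, Mul(Rational(65, 2), Pow(Z, -1))) (Function('d')(Q, Z) = Add(9, Mul(Rational(-1, 4), Mul(-130, Pow(Z, -1)))) = Add(9, Mul(Rational(65, 2), Pow(Z, -1))))
Add(Function('J')(-39, -136), Mul(-1, Function('d')(-40, 37))) = Add(Add(-4, Pow(Add(-5, -136), 2)), Mul(-1, Add(9, Mul(Rational(65, 2), Pow(37, -1))))) = Add(Add(-4, Pow(-141, 2)), Mul(-1, Add(9, Mul(Rational(65, 2), Rational(1, 37))))) = Add(Add(-4, 19881), Mul(-1, Add(9, Rational(65, 74)))) = Add(19877, Mul(-1, Rational(731, 74))) = Add(19877, Rational(-731, 74)) = Rational(1470167, 74)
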